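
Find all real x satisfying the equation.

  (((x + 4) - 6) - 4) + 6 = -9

Step 1. [(((x + 4) - 6) - 4) + 6 = -9] 6 comes off first (subtract 6) ⇒ sub: ((x + 4) - 6) - 4 = -15.
Step 2. [((x + 4) - 6) - 4 = -15] -4 is outermost — add 4 both sides. So sub: (x + 4) - 6 = -11.
Step 3. [(x + 4) - 6 = -11] add 6: x sits inside (… - 6). So sub: x + 4 = -5.
Step 4. [x + 4 = -5] the outer +4 inverts by subtracting 4. So sub: x = -9.

Answer: x ∈ {-9}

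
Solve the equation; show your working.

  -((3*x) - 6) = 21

Step 1. [-((3*x) - 6) = 21] LHS negated; negate both sides ⇒ neg: (3*x) - 6 = -21.
Step 2. [(3*x) - 6 = -21] -6 is outermost — add 6 both sides, so sub: 3*x = -15.
Step 3. [3*x = -15] divide by the outer 3 ⇒ div: x = -5.

Answer: x ∈ {-5}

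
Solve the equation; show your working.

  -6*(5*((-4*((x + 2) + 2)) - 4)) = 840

Step 1. [-6*(5*((-4*((x + 2) + 2)) - 4)) = 840] -6·(inner) — divide through by -6, so div: 5*((-4*((x + 2) + 2)) - 4) = -140.
Step 2. [5*((-4*((x + 2) + 2)) - 4) = -140] divide by the outer 5. So div: (-4*((x + 2) + 2)) - 4 = -28.
Step 3. [(-4*((x + 2) + 2)) - 4 = -28] -4 divides every term; factor it out. So factor: ((x + 2) + 2) + 1 = 7.
Step 4. [((x + 2) + 2) + 1 = 7] +1 is outermost — subtract 1 both sides, so sub: (x + 2) + 2 = 6.
Step 5. [(x + 2) + 2 = 6] subtract 2: x sits inside (… + 2). So sub: x + 2 = 4.
Step 6. [x + 2 = 4] +2 is outermost — subtract 2 both sides, so sub: x = 2.

Answer: x ∈ {2}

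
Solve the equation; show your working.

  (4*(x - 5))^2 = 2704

Step 1. [(4*(x - 5))^2 = 2704] 2704 ≥ 0, LHS is (·)² — take ±√. So sqrt: 4*(x - 5) = 52 or -52.
Step 2. [4*(x - 5) = 52 or -52] LHS = 4·(…); ÷4 both sides, so div: x - 5 = 13 or -13.
Step 3. [x - 5 = 13 or -13] peel the -5: add 5 from each side. So sub: x = 18 or -8.

Answer: x ∈ {-8, 18}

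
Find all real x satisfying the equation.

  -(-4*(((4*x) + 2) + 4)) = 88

Step 1. [-(-4*(((4*x) + 2) + 4)) = 88] leading − — multiply by −1 ⇒ neg: -4*(((4*x) + 2) + 4) = -88.
Step 2. [-4*(((4*x) + 2) + 4) = -88] divide by the outer -4, so div: ((4*x) + 2) + 4 = 22.
Step 3. [((4*x) + 2) + 4 = 22] peel the +4: subtract 4 from each side. So sub: (4*x) + 2 = 18.
Step 4. [(4*x) + 2 = 18] subtract 2: x sits inside (… + 2), so sub: 4*x = 16.
Step 5. [4*x = 16] LHS = 4·(…); ÷4 both sides ⇒ div: x = 4.

Answer: x ∈ {4}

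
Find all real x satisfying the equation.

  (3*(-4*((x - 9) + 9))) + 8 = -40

Step 1. [(3*(-4*((x - 9) + 9))) + 8 = -40] subtract 8: x sits inside (… + 8). So sub: 3*(-4*((x - 9) + 9)) = -48.
Step 2. [3*(-4*((x - 9) + 9)) = -48] leading coefficient 3: divide by 3 ⇒ div: -4*((x - 9) + 9) = -16.
Step 3. [-4*((x - 9) + 9) = -16] -4·(inner) — divide through by -4, so div: (x - 9) + 9 = 4.
Step 4. [(x - 9) + 9 = 4] peel the +9: subtract 9 from each side. So sub: x - 9 = -5.
Step 5. [x - 9 = -5] peel the -9: add 9 from each side. So sub: x = 4.

Answer: x ∈ {4}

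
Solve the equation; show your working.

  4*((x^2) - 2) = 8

Step 1. [4*((x^2) - 2) = 8] 4·(inner) — divide through by 4, so div: (x^2) - 2 = 2.
Step 2. [(x^2) - 2 = 2] 2 comes off first (add 2) ⇒ sub: x^2 = 4.
Step 3. [x^2 = 4] √ both sides: 4 ≥ 0 gives two branches ⇒ sqrt: x = 2 or -2.

Answer: x ∈ {-2, 2}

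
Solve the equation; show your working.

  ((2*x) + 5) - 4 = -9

Step 1. [((2*x) + 5) - 4 = -9] 4 comes off first (add 4) ⇒ sub: (2*x) + 5 = -5.
Step 2. [(2*x) + 5 = -5] the outer +5 inverts by subtracting 5 ⇒ sub: 2*x = -10.
Step 3. [2*x = -10] 2·(inner) — divide through by 2, so div: x = -5.

Answer: x ∈ {-5}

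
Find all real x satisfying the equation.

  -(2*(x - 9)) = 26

Step 1. [-(2*(x - 9)) = 26] flip signs both sides, so neg: 2*(x - 9) = -26.
Step 2. [2*(x - 9) = -26] 2 out front; divide by 2 ⇒ div: x - 9 = -13.
Step 3. [x - 9 = -13] 9 comes off first (add 9), so sub: x = -4.

Answer: x ∈ {-4}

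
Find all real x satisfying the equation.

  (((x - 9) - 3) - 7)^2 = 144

Step 1. [(((x - 9) - 3) - 7)^2 = 144] LHS squared, RHS 144 ≥ 0: apply √ (±). So sqrt: ((x - 9) - 3) - 7 = 12 or -12.
Step 2. [((x - 9) - 3) - 7 = 12 or -12] add 7: x sits inside (… - 7), so sub: (x - 9) - 3 = 19 or -5.
Step 3. [(x - 9) - 3 = 19 or -5] the outer -3 inverts by adding 3, so sub: x - 9 = 22 or -2.
Step 4. [x - 9 = 22 or -2] peel the -9: add 9 from each side ⇒ sub: x = 31 or 7.

Answer: x ∈ {7, 31}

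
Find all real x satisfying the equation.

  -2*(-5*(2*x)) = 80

Step 1. [-2*(-5*(2*x)) = 80] -2·(inner) — divide through by -2. So div: -5*(2*x) = -40.
Step 2. [-5*(2*x) = -40] -5 out front; divide by -5, so div: 2*x = 8.
Step 3. [2*x = 8] LHS = 2·(…); ÷2 both sides. So div: x = 4.

Answer: x ∈ {4}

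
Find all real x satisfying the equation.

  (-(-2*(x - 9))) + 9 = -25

Step 1. [(-(-2*(x - 9))) + 9 = -25] 9 comes off first (subtract 9), so sub: -(-2*(x - 9)) = -34.
Step 2. [-(-2*(x - 9)) = -34] leading − — multiply by −1. So neg: -2*(x - 9) = 34.
Step 3. [-2*(x - 9) = 34] LHS = -2·(…); ÷-2 both sides, so div: x - 9 = -17.
Step 4. [x - 9 = -17] -9 is outermost — add 9 both sides, so sub: x = -8.

Answer: x ∈ {-8}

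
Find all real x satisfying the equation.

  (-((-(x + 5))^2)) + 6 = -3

Step 1. [(-((-(x + 5))^2)) + 6 = -3] +6 is outermost — subtract 6 both sides ⇒ sub: -((-(x + 5))^2) = -9.
Step 2. [-((-(x + 5))^2) = -9] LHS negated; negate both sides, so neg: (-(x + 5))^2 = 9.
Step 3. [(-(x + 5))^2 = 9] √ both sides: 9 ≥ 0 gives two branches ⇒ sqrt: -(x + 5) = 3 or -3.
Step 4. [-(x + 5) = 3 or -3] leading − — multiply by −1 ⇒ neg: x + 5 = -3 or 3.
Step 5. [x + 5 = -3 or 3] +5 is outermost — subtract 5 both sides, so sub: x = -8 or -2.

Answer: x ∈ {-8, -2}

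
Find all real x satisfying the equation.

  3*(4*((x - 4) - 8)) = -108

Step 1. [3*(4*((x - 4) - 8)) = -108] leading coefficient 3: divide by 3. So div: 4*((x - 4) - 8) = -36.
Step 2. [4*((x - 4) - 8) = -36] 4 out front; divide by 4, so div: (x - 4) - 8 = -9.
Step 3. [(x - 4) - 8 = -9] -8 is outermost — add 8 both sides. So sub: x - 4 = -1.
Step 4. [x - 4 = -1] peel the -4: add 4 from each side. So sub: x = 3.

Answer: x ∈ {3}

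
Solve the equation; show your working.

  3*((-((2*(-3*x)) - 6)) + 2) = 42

Step 1. [3*((-((2*(-3*x)) - 6)) + 2) = 42] 3 out front; divide by 3. So div: (-((2*(-3*x)) - 6)) + 2 = 14.
Step 2. [(-((2*(-3*x)) - 6)) + 2 = 14] subtract 2: x sits inside (… + 2) ⇒ sub: -((2*(-3*x)) - 6) = 12.
Step 3. [-((2*(-3*x)) - 6) = 12] LHS negated; negate both sides ⇒ neg: (2*(-3*x)) - 6 = -12.
Step 4. [(2*(-3*x)) - 6 = -12] the outer -6 inverts by adding 6. So sub: 2*(-3*x) = -6.
Step 5. [2*(-3*x) = -6] 2 out front; divide by 2 ⇒ div: -3*x = -3.
Step 6. [-3*x = -3] LHS = -3·(…); ÷-3 both sides. So div: x = 1.

Answer: x ∈ {1}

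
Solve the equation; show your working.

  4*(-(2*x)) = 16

Step 1. [4*(-(2*x)) = 16] divide by the outer 4 ⇒ div: -(2*x) = 4.
Step 2. [-(2*x) = 4] leading − — multiply by −1, so neg: 2*x = -4.
Step 3. [2*x = -4] 2 out front; divide by 2, so div: x = -2.

Answer: x ∈ {-2}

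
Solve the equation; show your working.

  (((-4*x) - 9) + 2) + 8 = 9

Step 1. [(((-4*x) - 9) + 2) + 8 = 9] 8 comes off first (subtract 8). So sub: ((-4*x) - 9) + 2 = 1.
Step 2. [((-4*x) - 9) + 2 = 1] 2 comes off first (subtract 2), so sub: (-4*x) - 9 = -1.
Step 3. [(-4*x) - 9 = -1] 9 comes off first (add 9), so sub: -4*x = 8.
Step 4. [-4*x = 8] -4 out front; divide by -4. So div: x = -2.

Answer: x ∈ {-2}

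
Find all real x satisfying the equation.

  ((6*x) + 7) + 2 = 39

Step 1. [((6*x) + 7) + 2 = 39] subtract 2: x sits inside (… + 2). So sub: (6*x) + 7 = 37.
Step 2. [(6*x) + 7 = 37] 7 comes off first (subtract 7). So sub: 6*x = 30.
Step 3. [6*x = 30] 6·(inner) — divide through by 6. So div: x = 5.

Answer: x ∈ {5}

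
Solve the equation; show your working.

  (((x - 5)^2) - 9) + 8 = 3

Step 1. [(((x - 5)^2) - 9) + 8 = 3] 8 comes off first (subtract 8) ⇒ sub: ((x - 5)^2) - 9 = -5.
Step 2. [((x - 5)^2) - 9 = -5] the outer -9 inverts by adding 9 ⇒ sub: (x - 5)^2 = 4.
Step 3. [(x - 5)^2 = 4] √ both sides: 4 ≥ 0 gives two branches, so sqrt: x - 5 = 2 or -2.
Step 4. [x - 5 = 2 or -2] the outer -5 inverts by adding 5. So sub: x = 7 or 3.

Answer: x ∈ {3, 7}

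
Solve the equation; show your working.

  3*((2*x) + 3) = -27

Step 1. [3*((2*x) + 3) = -27] leading coefficient 3: divide by 3, so div: (2*x) + 3 = -9.
Step 2. [(2*x) + 3 = -9] subtract 3: x sits inside (… + 3). So sub: 2*x = -12.
Step 3. [2*x = -12] leading coefficient 2: divide by 2 ⇒ div: x = -6.

Answer: x ∈ {-6}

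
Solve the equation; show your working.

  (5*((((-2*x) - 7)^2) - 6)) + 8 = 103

Step 1. [(5*((((-2*x) - 7)^2) - 6)) + 8 = 103] the outer +8 inverts by subtracting 8 ⇒ sub: 5*((((-2*x) - 7)^2) - 6) = 95.
Step 2. [5*((((-2*x) - 7)^2) - 6) = 95] divide by the outer 5. So div: (((-2*x) - 7)^2) - 6 = 19.
Step 3. [(((-2*x) - 7)^2) - 6 = 19] the outer -6 inverts by adding 6. So sub: ((-2*x) - 7)^2 = 25.
Step 4. [((-2*x) - 7)^2 = 25] LHS squared, RHS 25 ≥ 0: apply √ (±), so sqrt: (-2*x) - 7 = 5 or -5.
Step 5. [(-2*x) - 7 = 5 or -5] -7 is outermost — add 7 both sides ⇒ sub: -2*x = 12 or 2.
Step 6. [-2*x = 12 or 2] -2·(inner) — divide through by -2, so div: x = -6 or -1.

Answer: x ∈ {-6, -1}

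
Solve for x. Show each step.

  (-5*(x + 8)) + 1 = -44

Step 1. [(-5*(x + 8)) + 1 = -44] the outer +1 inverts by subtracting 1. So sub: -5*(x + 8) = -45.
Step 2. [-5*(x + 8) = -45] divide by the outer -5, so div: x + 8 = 9.
Step 3. [x + 8 = 9] peel the +8: subtract 8 from each side ⇒ sub: x = 1.

Answer: x ∈ {1}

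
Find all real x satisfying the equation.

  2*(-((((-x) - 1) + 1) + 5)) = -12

Step 1. [2*(-((((-x) - 1) + 1) + 5)) = -12] 2 out front; divide by 2, so div: -((((-x) - 1) + 1) + 5) = -6.
Step 2. [-((((-x) - 1) + 1) + 5) = -6] flip signs both sides. So neg: (((-x) - 1) + 1) + 5 = 6.
Step 3. [(((-x) - 1) + 1) + 5 = 6] subtract 5: x sits inside (… + 5). So sub: ((-x) - 1) + 1 = 1.
Step 4. [((-x) - 1) + 1 = 1] subtract 1: x sits inside (… + 1) ⇒ sub: (-x) - 1 = 0.
Step 5. [(-x) - 1 = 0] 1 comes off first (add 1), so sub: -x = 1.
Step 6. [-x = 1] flip signs both sides. So neg: x = -1.

Answer: x ∈ {-1}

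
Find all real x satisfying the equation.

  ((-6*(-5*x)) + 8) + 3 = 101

Step 1. [((-6*(-5*x)) + 8) + 3 = 101] the outer +3 inverts by subtracting 3, so sub: (-6*(-5*x)) + 8 = 98.
Step 2. [(-6*(-5*x)) + 8 = 98] subtract 8: x sits inside (… + 8), so sub: -6*(-5*x) = 90.
Step 3. [-6*(-5*x) = 90] leading coefficient -6: divide by -6 ⇒ div: -5*x = -15.
Step 4. [-5*x = -15] LHS = -5·(…); ÷-5 both sides. So div: x = 3.

Answer: x ∈ {3}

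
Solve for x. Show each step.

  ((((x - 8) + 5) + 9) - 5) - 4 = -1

Step 1. [((((x - 8) + 5) + 9) - 5) - 4 = -1] peel the -4: add 4 from each side, so sub: (((x - 8) + 5) + 9) - 5 = 3.
Step 2. [(((x - 8) + 5) + 9) - 5 = 3] add 5: x sits inside (… - 5). So sub: ((x - 8) + 5) + 9 = 8.
Step 3. [((x - 8) + 5) + 9 = 8] 9 comes off first (subtract 9), so sub: (x - 8) + 5 = -1.
Step 4. [(x - 8) + 5 = -1] +5 is outermost — subtract 5 both sides. So sub: x - 8 = -6.
Step 5. [x - 8 = -6] peel the -8: add 8 from each side. So sub: x = 2.

Answer: x ∈ {2}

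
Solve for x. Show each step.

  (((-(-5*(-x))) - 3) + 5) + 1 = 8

Step 1. [(((-(-5*(-x))) - 3) + 5) + 1 = 8] 1 comes off first (subtract 1), so sub: ((-(-5*(-x))) - 3) + 5 = 7.
Step 2. [((-(-5*(-x))) - 3) + 5 = 7] peel the +5: subtract 5 from each side ⇒ sub: (-(-5*(-x))) - 3 = 2.
Step 3. [(-(-5*(-x))) - 3 = 2] add 3: x sits inside (… - 3) ⇒ sub: -(-5*(-x)) = 5.
Step 4. [-(-5*(-x)) = 5] LHS negated; negate both sides ⇒ neg: -5*(-x) = -5.
Step 5. [-5*(-x) = -5] leading coefficient -5: divide by -5. So div: -x = 1.
Step 6. [-x = 1] flip signs both sides ⇒ neg: x = -1.

Answer: x ∈ {-1}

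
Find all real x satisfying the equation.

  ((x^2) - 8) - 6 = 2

Step 1. [((x^2) - 8) - 6 = 2] the outer -6 inverts by adding 6, so sub: (x^2) - 8 = 8.
Step 2. [(x^2) - 8 = 8] -8 is outermost — add 8 both sides ⇒ sub: x^2 = 16.
Step 3. [x^2 = 16] √ both sides: 16 ≥ 0 gives two branches. So sqrt: x = 4 or -4.

Answer: x ∈ {-4, 4}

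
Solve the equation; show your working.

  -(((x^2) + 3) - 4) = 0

Step 1. [-(((x^2) + 3) - 4) = 0] flip signs both sides ⇒ neg: ((x^2) + 3) - 4 = 0.
Step 2. [((x^2) + 3) - 4 = 0] the outer -4 inverts by adding 4. So sub: (x^2) + 3 = 4.
Step 3. [(x^2) + 3 = 4] the outer +3 inverts by subtracting 3. So sub: x^2 = 1.
Step 4. [x^2 = 1] √ both sides: 1 ≥ 0 gives two branches, so sqrt: x = 1 or -1.

Answer: x ∈ {-1, 1}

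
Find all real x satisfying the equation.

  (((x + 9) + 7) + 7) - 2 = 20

Step 1. [(((x + 9) + 7) + 7) - 2 = 20] the outer -2 inverts by adding 2 ⇒ sub: ((x + 9) + 7) + 7 = 22.
Step 2. [((x + 9) + 7) + 7 = 22] subtract 7: x sits inside (… + 7) ⇒ sub: (x + 9) + 7 = 15.
Step 3. [(x + 9) + 7 = 15] subtract 7: x sits inside (… + 7) ⇒ sub: x + 9 = 8.
Step 4. [x + 9 = 8] the outer +9 inverts by subtracting 9. So sub: x = -1.

Answer: x ∈ {-1}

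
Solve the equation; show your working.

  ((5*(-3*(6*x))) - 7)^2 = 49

Step 1. [((5*(-3*(6*x))) - 7)^2 = 49] 49 ≥ 0, LHS is (·)² — take ±√ ⇒ sqrt: (5*(-3*(6*x))) - 7 = 7 or -7.
Step 2. [(5*(-3*(6*x))) - 7 = 7 or -7] add 7: x sits inside (… - 7) ⇒ sub: 5*(-3*(6*x)) = 14 or 0.
Step 3. [5*(-3*(6*x)) = 14 or 0] LHS = 5·(…); ÷5 both sides. So div: -3*(6*x) = 14/5 or 0.
Step 4. [-3*(6*x) = 14/5 or 0] leading coefficient -3: divide by -3. So div: 6*x = -14/15 or 0.
Step 5. [6*x = -14/15 or 0] LHS = 6·(…); ÷6 both sides ⇒ div: x = -7/45 or 0.

Answer: x ∈ {-7/45, 0}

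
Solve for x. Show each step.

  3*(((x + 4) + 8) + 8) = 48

Step 1. [3*(((x + 4) + 8) + 8) = 48] 3·(inner) — divide through by 3, so div: ((x + 4) + 8) + 8 = 16.
Step 2. [((x + 4) + 8) + 8 = 16] subtract 8: x sits inside (… + 8). So sub: (x + 4) + 8 = 8.
Step 3. [(x + 4) + 8 = 8] subtract 8: x sits inside (… + 8) ⇒ sub: x + 4 = 0.
Step 4. [x + 4 = 0] subtract 4: x sits inside (… + 4), so sub: x = -4.

Answer: x ∈ {-4}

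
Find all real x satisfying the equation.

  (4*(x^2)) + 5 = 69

Step 1. [(4*(x^2)) + 5 = 69] the outer +5 inverts by subtracting 5. So sub: 4*(x^2) = 64.
Step 2. [4*(x^2) = 64] LHS = 4·(…); ÷4 both sides, so div: x^2 = 16.
Step 3. [x^2 = 16] √ both sides: 16 ≥ 0 gives two branches, so sqrt: x = 4 or -4.

Answer: x ∈ {-4, 4}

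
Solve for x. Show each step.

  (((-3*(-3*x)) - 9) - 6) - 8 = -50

Step 1. [(((-3*(-3*x)) - 9) - 6) - 8 = -50] 8 comes off first (add 8) ⇒ sub: ((-3*(-3*x)) - 9) - 6 = -42.
Step 2. [((-3*(-3*x)) - 9) - 6 = -42] 6 comes off first (add 6), so sub: (-3*(-3*x)) - 9 = -36.
Step 3. [(-3*(-3*x)) - 9 = -36] 9 comes off first (add 9), so sub: -3*(-3*x) = -27.
Step 4. [-3*(-3*x) = -27] leading coefficient -3: divide by -3 ⇒ div: -3*x = 9.
Step 5. [-3*x = 9] LHS = -3·(…); ÷-3 both sides. So div: x = -3.

Answer: x ∈ {-3}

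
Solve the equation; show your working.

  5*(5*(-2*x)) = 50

Step 1. [5*(5*(-2*x)) = 50] 5·(inner) — divide through by 5, so div: 5*(-2*x) = 10.
Step 2. [5*(-2*x) = 10] LHS = 5·(…); ÷5 both sides, so div: -2*x = 2.
Step 3. [-2*x = 2] -2·(inner) — divide through by -2. So div: x = -1.

Answer: x ∈ {-1}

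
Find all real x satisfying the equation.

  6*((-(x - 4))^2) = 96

Step 1. [6*((-(x - 4))^2) = 96] divide by the outer 6, so div: (-(x - 4))^2 = 16.
Step 2. [(-(x - 4))^2 = 16] 16 ≥ 0, LHS is (·)² — take ±√, so sqrt: -(x - 4) = 4 or -4.
Step 3. [-(x - 4) = 4 or -4] flip signs both sides ⇒ neg: x - 4 = -4 or 4.
Step 4. [x - 4 = -4 or 4] -4 is outermost — add 4 both sides, so sub: x = 0 or 8.

Answer: x ∈ {0, 8}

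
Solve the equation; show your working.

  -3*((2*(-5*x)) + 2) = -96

Step 1. [-3*((2*(-5*x)) + 2) = -96] -3 out front; divide by -3. So div: (2*(-5*x)) + 2 = 32.
Step 2. [(2*(-5*x)) + 2 = 32] +2 is outermost — subtract 2 both sides, so sub: 2*(-5*x) = 30.
Step 3. [2*(-5*x) = 30] leading coefficient 2: divide by 2, so div: -5*x = 15.
Step 4. [-5*x = 15] leading coefficient -5: divide by -5. So div: x = -3.

Answer: x ∈ {-3}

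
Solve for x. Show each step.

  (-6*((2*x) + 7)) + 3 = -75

Step 1. [(-6*((2*x) + 7)) + 3 = -75] 3 comes off first (subtract 3). So sub: -6*((2*x) + 7) = -78.
Step 2. [-6*((2*x) + 7) = -78] -6·(inner) — divide through by -6 ⇒ div: (2*x) + 7 = 13.
Step 3. [(2*x) + 7 = 13] 7 comes off first (subtract 7). So sub: 2*x = 6.
Step 4. [2*x = 6] 2 out front; divide by 2. So div: x = 3.

Answer: x ∈ {3}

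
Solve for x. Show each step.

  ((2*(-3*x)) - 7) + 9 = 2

Step 1. [((2*(-3*x)) - 7) + 9 = 2] 9 comes off first (subtract 9), so sub: (2*(-3*x)) - 7 = -7.
Step 2. [(2*(-3*x)) - 7 = -7] add 7: x sits inside (… - 7), so sub: 2*(-3*x) = 0.
Step 3. [2*(-3*x) = 0] LHS = 2·(…); ÷2 both sides ⇒ div: -3*x = 0.
Step 4. [-3*x = 0] divide by the outer -3, so div: x = 0.

Answer: x ∈ {0}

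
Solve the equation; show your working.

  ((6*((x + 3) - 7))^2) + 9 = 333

Step 1. [((6*((x + 3) - 7))^2) + 9 = 333] subtract 9: x sits inside (… + 9). So sub: (6*((x + 3) - 7))^2 = 324.
Step 2. [(6*((x + 3) - 7))^2 = 324] LHS squared, RHS 324 ≥ 0: apply √ (±) ⇒ sqrt: 6*((x + 3) - 7) = 18 or -18.
Step 3. [6*((x + 3) - 7) = 18 or -18] LHS = 6·(…); ÷6 both sides. So div: (x + 3) - 7 = 3 or -3.
Step 4. [(x + 3) - 7 = 3 or -3] the outer -7 inverts by adding 7. So sub: x + 3 = 10 or 4.
Step 5. [x + 3 = 10 or 4] peel the +3: subtract 3 from each side. So sub: x = 7 or 1.

Answer: x ∈ {1, 7}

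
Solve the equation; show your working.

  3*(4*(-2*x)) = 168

Step 1. [3*(4*(-2*x)) = 168] 3·(inner) — divide through by 3, so div: 4*(-2*x) = 56.
Step 2. [4*(-2*x) = 56] 4·(inner) — divide through by 4, so div: -2*x = 14.
Step 3. [-2*x = 14] leading coefficient -2: divide by -2. So div: x = -7.

Answer: x ∈ {-7}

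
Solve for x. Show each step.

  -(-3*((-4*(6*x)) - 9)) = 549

Step 1. [-(-3*((-4*(6*x)) - 9)) = 549] leading − — multiply by −1, so neg: -3*((-4*(6*x)) - 9) = -549.
Step 2. [-3*((-4*(6*x)) - 9) = -549] -3·(inner) — divide through by -3. So div: (-4*(6*x)) - 9 = 183.
Step 3. [(-4*(6*x)) - 9 = 183] peel the -9: add 9 from each side, so sub: -4*(6*x) = 192.
Step 4. [-4*(6*x) = 192] LHS = -4·(…); ÷-4 both sides, so div: 6*x = -48.
Step 5. [6*x = -48] leading coefficient 6: divide by 6, so div: x = -8.

Answer: x ∈ {-8}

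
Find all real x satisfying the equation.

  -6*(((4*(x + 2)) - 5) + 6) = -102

Step 1. [-6*(((4*(x + 2)) - 5) + 6) = -102] LHS = -6·(…); ÷-6 both sides. So div: ((4*(x + 2)) - 5) + 6 = 17.
Step 2. [((4*(x + 2)) - 5) + 6 = 17] peel the +6: subtract 6 from each side ⇒ sub: (4*(x + 2)) - 5 = 11.
Step 3. [(4*(x + 2)) - 5 = 11] the outer -5 inverts by adding 5. So sub: 4*(x + 2) = 16.
Step 4. [4*(x + 2) = 16] 4·(inner) — divide through by 4. So div: x + 2 = 4.
Step 5. [x + 2 = 4] +2 is outermost — subtract 2 both sides, so sub: x = 2.

Answer: x ∈ {2}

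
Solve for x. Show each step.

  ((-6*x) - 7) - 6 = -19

Step 1. [((-6*x) - 7) - 6 = -19] the outer -6 inverts by adding 6 ⇒ sub: (-6*x) - 7 = -13.
Step 2. [(-6*x) - 7 = -13] add 7: x sits inside (… - 7), so sub: -6*x = -6.
Step 3. [-6*x = -6] leading coefficient -6: divide by -6, so div: x = 1.

Answer: x ∈ {1}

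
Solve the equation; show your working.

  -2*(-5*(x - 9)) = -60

Step 1. [-2*(-5*(x - 9)) = -60] LHS = -2·(…); ÷-2 both sides ⇒ div: -5*(x - 9) = 30.
Step 2. [-5*(x - 9) = 30] divide by the outer -5 ⇒ div: x - 9 = -6.
Step 3. [x - 9 = -6] add 9: x sits inside (… - 9) ⇒ sub: x = 3.

Answer: x ∈ {3}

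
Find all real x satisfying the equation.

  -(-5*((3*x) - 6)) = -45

Step 1. [-(-5*((3*x) - 6)) = -45] flip signs both sides. So neg: -5*((3*x) - 6) = 45.
Step 2. [-5*((3*x) - 6) = 45] leading coefficient -5: divide by -5, so div: (3*x) - 6 = -9.
Step 3. [(3*x) - 6 = -9] 6 comes off first (add 6). So sub: 3*x = -3.
Step 4. [3*x = -3] 3·(inner) — divide through by 3 ⇒ div: x = -1.

Answer: x ∈ {-1}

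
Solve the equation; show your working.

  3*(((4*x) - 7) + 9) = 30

Step 1. [3*(((4*x) - 7) + 9) = 30] 3·(inner) — divide through by 3 ⇒ div: ((4*x) - 7) + 9 = 10.
Step 2. [((4*x) - 7) + 9 = 10] +9 is outermost — subtract 9 both sides. So sub: (4*x) - 7 = 1.
Step 3. [(4*x) - 7 = 1] add 7: x sits inside (… - 7) ⇒ sub: 4*x = 8.
Step 4. [4*x = 8] leading coefficient 4: divide by 4, so div: x = 2.

Answer: x ∈ {2}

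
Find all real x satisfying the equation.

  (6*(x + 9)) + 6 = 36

Step 1. [(6*(x + 9)) + 6 = 36] 6 | LHS and 6 | 36: pull 6 out, so factor: (x + 9) + 1 = 6.
Step 2. [(x + 9) + 1 = 6] the outer +1 inverts by subtracting 1. So sub: x + 9 = 5.
Step 3. [x + 9 = 5] +9 is outermost — subtract 9 both sides ⇒ sub: x = -4.

Answer: x ∈ {-4}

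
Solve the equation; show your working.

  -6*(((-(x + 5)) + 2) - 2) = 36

Step 1. [-6*(((-(x + 5)) + 2) - 2) = 36] -6 out front; divide by -6. So div: ((-(x + 5)) + 2) - 2 = -6.
Step 2. [((-(x + 5)) + 2) - 2 = -6] add 2: x sits inside (… - 2). So sub: (-(x + 5)) + 2 = -4.
Step 3. [(-(x + 5)) + 2 = -4] 2 comes off first (subtract 2), so sub: -(x + 5) = -6.
Step 4. [-(x + 5) = -6] LHS negated; negate both sides, so neg: x + 5 = 6.
Step 5. [x + 5 = 6] the outer +5 inverts by subtracting 5 ⇒ sub: x = 1.

Answer: x ∈ {1}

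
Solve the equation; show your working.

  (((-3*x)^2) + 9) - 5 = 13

Step 1. [(((-3*x)^2) + 9) - 5 = 13] the outer -5 inverts by adding 5, so sub: ((-3*x)^2) + 9 = 18.
Step 2. [((-3*x)^2) + 9 = 18] 9 comes off first (subtract 9). So sub: (-3*x)^2 = 9.
Step 3. [(-3*x)^2 = 9] 9 ≥ 0, LHS is (·)² — take ±√, so sqrt: -3*x = 3 or -3.
Step 4. [-3*x = 3 or -3] -3·(inner) — divide through by -3 ⇒ div: x = -1 or 1.

Answer: x ∈ {-1, 1}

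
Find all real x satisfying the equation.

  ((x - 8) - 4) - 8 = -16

Step 1. [((x - 8) - 4) - 8 = -16] the outer -8 inverts by adding 8 ⇒ sub: (x - 8) - 4 = -8.
Step 2. [(x - 8) - 4 = -8] the outer -4 inverts by adding 4. So sub: x - 8 = -4.
Step 3. [x - 8 = -4] the outer -8 inverts by adding 8, so sub: x = 4.

Answer: x ∈ {4}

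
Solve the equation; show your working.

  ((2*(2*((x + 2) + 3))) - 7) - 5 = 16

Step 1. [((2*(2*((x + 2) + 3))) - 7) - 5 = 16] -5 is outermost — add 5 both sides, so sub: (2*(2*((x + 2) + 3))) - 7 = 21.
Step 2. [(2*(2*((x + 2) + 3))) - 7 = 21] peel the -7: add 7 from each side ⇒ sub: 2*(2*((x + 2) + 3)) = 28.
Step 3. [2*(2*((x + 2) + 3)) = 28] 2·(inner) — divide through by 2 ⇒ div: 2*((x + 2) + 3) = 14.
Step 4. [2*((x + 2) + 3) = 14] leading coefficient 2: divide by 2 ⇒ div: (x + 2) + 3 = 7.
Step 5. [(x + 2) + 3 = 7] 3 comes off first (subtract 3), so sub: x + 2 = 4.
Step 6. [x + 2 = 4] +2 is outermost — subtract 2 both sides ⇒ sub: x = 2.

Answer: x ∈ {2}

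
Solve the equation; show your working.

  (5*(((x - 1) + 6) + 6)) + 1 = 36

Step 1. [(5*(((x - 1) + 6) + 6)) + 1 = 36] 1 comes off first (subtract 1), so sub: 5*(((x - 1) + 6) + 6) = 35.
Step 2. [5*(((x - 1) + 6) + 6) = 35] divide by the outer 5 ⇒ div: ((x - 1) + 6) + 6 = 7.
Step 3. [((x - 1) + 6) + 6 = 7] 6 comes off first (subtract 6) ⇒ sub: (x - 1) + 6 = 1.
Step 4. [(x - 1) + 6 = 1] peel the +6: subtract 6 from each side, so sub: x - 1 = -5.
Step 5. [x - 1 = -5] 1 comes off first (add 1). So sub: x = -4.

Answer: x ∈ {-4}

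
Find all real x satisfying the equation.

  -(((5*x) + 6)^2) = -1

Step 1. [-(((5*x) + 6)^2) = -1] leading − — multiply by −1 ⇒ neg: ((5*x) + 6)^2 = 1.
Step 2. [((5*x) + 6)^2 = 1] LHS squared, RHS 1 ≥ 0: apply √ (±) ⇒ sqrt: (5*x) + 6 = 1 or -1.
Step 3. [(5*x) + 6 = 1 or -1] 6 comes off first (subtract 6). So sub: 5*x = -5 or -7.
Step 4. [5*x = -5 or -7] 5·(inner) — divide through by 5 ⇒ div: x = -1 or -7/5.

Answer: x ∈ {-7/5, -1}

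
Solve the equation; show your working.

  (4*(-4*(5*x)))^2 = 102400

Step 1. [(4*(-4*(5*x)))^2 = 102400] 102400 ≥ 0, LHS is (·)² — take ±√, so sqrt: 4*(-4*(5*x)) = 320 or -320.
Step 2. [4*(-4*(5*x)) = 320 or -320] divide by the outer 4. So div: -4*(5*x) = 80 or -80.
Step 3. [-4*(5*x) = 80 or -80] divide by the outer -4, so div: 5*x = -20 or 20.
Step 4. [5*x = -20 or 20] LHS = 5·(…); ÷5 both sides ⇒ div: x = -4 or 4.

Answer: x ∈ {-4, 4}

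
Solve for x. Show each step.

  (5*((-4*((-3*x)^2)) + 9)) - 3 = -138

Step 1. [(5*((-4*((-3*x)^2)) + 9)) - 3 = -138] -3 is outermost — add 3 both sides, so sub: 5*((-4*((-3*x)^2)) + 9) = -135.
Step 2. [5*((-4*((-3*x)^2)) + 9) = -135] 5 out front; divide by 5, so div: (-4*((-3*x)^2)) + 9 = -27.
Step 3. [(-4*((-3*x)^2)) + 9 = -27] subtract 9: x sits inside (… + 9) ⇒ sub: -4*((-3*x)^2) = -36.
Step 4. [-4*((-3*x)^2) = -36] LHS = -4·(…); ÷-4 both sides. So div: (-3*x)^2 = 9.
Step 5. [(-3*x)^2 = 9] 9 ≥ 0, LHS is (·)² — take ±√. So sqrt: -3*x = 3 or -3.
Step 6. [-3*x = 3 or -3] -3·(inner) — divide through by -3, so div: x = -1 or 1.

Answer: x ∈ {-1, 1}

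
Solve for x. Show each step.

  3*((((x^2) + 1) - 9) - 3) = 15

Step 1. [3*((((x^2) + 1) - 9) - 3) = 15] 3·(inner) — divide through by 3, so div: (((x^2) + 1) - 9) - 3 = 5.
Step 2. [(((x^2) + 1) - 9) - 3 = 5] 3 comes off first (add 3), so sub: ((x^2) + 1) - 9 = 8.
Step 3. [((x^2) + 1) - 9 = 8] -9 is outermost — add 9 both sides. So sub: (x^2) + 1 = 17.
Step 4. [(x^2) + 1 = 17] subtract 1: x sits inside (… + 1). So sub: x^2 = 16.
Step 5. [x^2 = 16] √ both sides: 16 ≥ 0 gives two branches, so sqrt: x = 4 or -4.

Answer: x ∈ {-4, 4}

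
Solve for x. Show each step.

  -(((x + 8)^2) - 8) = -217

Step 1. [-(((x + 8)^2) - 8) = -217] LHS negated; negate both sides, so neg: ((x + 8)^2) - 8 = 217.
Step 2. [((x + 8)^2) - 8 = 217] the outer -8 inverts by adding 8. So sub: (x + 8)^2 = 225.
Step 3. [(x + 8)^2 = 225] √ both sides: 225 ≥ 0 gives two branches. So sqrt: x + 8 = 15 or -15.
Step 4. [x + 8 = 15 or -15] subtract 8: x sits inside (… + 8), so sub: x = 7 or -23.

Answer: x ∈ {-23, 7}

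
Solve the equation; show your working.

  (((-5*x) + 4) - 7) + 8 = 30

Step 1. [(((-5*x) + 4) - 7) + 8 = 30] the outer +8 inverts by subtracting 8. So sub: ((-5*x) + 4) - 7 = 22.
Step 2. [((-5*x) + 4) - 7 = 22] peel the -7: add 7 from each side, so sub: (-5*x) + 4 = 29.
Step 3. [(-5*x) + 4 = 29] subtract 4: x sits inside (… + 4). So sub: -5*x = 25.
Step 4. [-5*x = 25] divide by the outer -5. So div: x = -5.

Answer: x ∈ {-5}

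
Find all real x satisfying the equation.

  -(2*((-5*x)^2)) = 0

Step 1. [-(2*((-5*x)^2)) = 0] leading − — multiply by −1, so neg: 2*((-5*x)^2) = 0.
Step 2. [2*((-5*x)^2) = 0] 2·(inner) — divide through by 2. So div: (-5*x)^2 = 0.
Step 3. [(-5*x)^2 = 0] 0 ≥ 0, LHS is (·)² — take ±√. So sqrt: -5*x = 0.
Step 4. [-5*x = 0] leading coefficient -5: divide by -5 ⇒ div: x = 0.

Answer: x ∈ {0}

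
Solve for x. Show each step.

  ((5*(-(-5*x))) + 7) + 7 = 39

Step 1. [((5*(-(-5*x))) + 7) + 7 = 39] +7 is outermost — subtract 7 both sides ⇒ sub: (5*(-(-5*x))) + 7 = 32.
Step 2. [(5*(-(-5*x))) + 7 = 32] subtract 7: x sits inside (… + 7) ⇒ sub: 5*(-(-5*x)) = 25.
Step 3. [5*(-(-5*x)) = 25] 5 out front; divide by 5. So div: -(-5*x) = 5.
Step 4. [-(-5*x) = 5] LHS negated; negate both sides. So neg: -5*x = -5.
Step 5. [-5*x = -5] -5·(inner) — divide through by -5, so div: x = 1.

Answer: x ∈ {1}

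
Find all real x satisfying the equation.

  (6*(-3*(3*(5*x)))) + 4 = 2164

Step 1. [(6*(-3*(3*(5*x)))) + 4 = 2164] the outer +4 inverts by subtracting 4. So sub: 6*(-3*(3*(5*x))) = 2160.
Step 2. [6*(-3*(3*(5*x))) = 2160] leading coefficient 6: divide by 6. So div: -3*(3*(5*x)) = 360.
Step 3. [-3*(3*(5*x)) = 360] LHS = -3·(…); ÷-3 both sides. So div: 3*(5*x) = -120.
Step 4. [3*(5*x) = -120] 3·(inner) — divide through by 3. So div: 5*x = -40.
Step 5. [5*x = -40] leading coefficient 5: divide by 5, so div: x = -8.

Answer: x ∈ {-8}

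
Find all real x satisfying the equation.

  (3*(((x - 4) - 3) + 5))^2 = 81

Step 1. [(3*(((x - 4) - 3) + 5))^2 = 81] LHS squared, RHS 81 ≥ 0: apply √ (±) ⇒ sqrt: 3*(((x - 4) - 3) + 5) = 9 or -9.
Step 2. [3*(((x - 4) - 3) + 5) = 9 or -9] LHS = 3·(…); ÷3 both sides ⇒ div: ((x - 4) - 3) + 5 = 3 or -3.
Step 3. [((x - 4) - 3) + 5 = 3 or -3] subtract 5: x sits inside (… + 5) ⇒ sub: (x - 4) - 3 = -2 or -8.
Step 4. [(x - 4) - 3 = -2 or -8] -3 is outermost — add 3 both sides. So sub: x - 4 = 1 or -5.
Step 5. [x - 4 = 1 or -5] peel the -4: add 4 from each side, so sub: x = 5 or -1.

Answer: x ∈ {-1, 5}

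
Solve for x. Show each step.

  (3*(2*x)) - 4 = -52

Step 1. [(3*(2*x)) - 4 = -52] 4 comes off first (add 4) ⇒ sub: 3*(2*x) = -48.
Step 2. [3*(2*x) = -48] 3·(inner) — divide through by 3. So div: 2*x = -16.
Step 3. [2*x = -16] LHS = 2·(…); ÷2 both sides, so div: x = -8.

Answer: x ∈ {-8}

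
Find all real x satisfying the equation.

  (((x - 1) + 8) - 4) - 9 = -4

Step 1. [(((x - 1) + 8) - 4) - 9 = -4] -9 is outermost — add 9 both sides. So sub: ((x - 1) + 8) - 4 = 5.
Step 2. [((x - 1) + 8) - 4 = 5] -4 is outermost — add 4 both sides, so sub: (x - 1) + 8 = 9.
Step 3. [(x - 1) + 8 = 9] the outer +8 inverts by subtracting 8. So sub: x - 1 = 1.
Step 4. [x - 1 = 1] 1 comes off first (add 1) ⇒ sub: x = 2.

Answer: x ∈ {2}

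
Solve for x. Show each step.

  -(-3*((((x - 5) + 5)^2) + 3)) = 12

Step 1. [-(-3*((((x - 5) + 5)^2) + 3)) = 12] leading − — multiply by −1. So neg: -3*((((x - 5) + 5)^2) + 3) = -12.
Step 2. [-3*((((x - 5) + 5)^2) + 3) = -12] LHS = -3·(…); ÷-3 both sides. So div: (((x - 5) + 5)^2) + 3 = 4.
Step 3. [(((x - 5) + 5)^2) + 3 = 4] the outer +3 inverts by subtracting 3. So sub: ((x - 5) + 5)^2 = 1.
Step 4. [((x - 5) + 5)^2 = 1] 1 ≥ 0, LHS is (·)² — take ±√, so sqrt: (x - 5) + 5 = 1 or -1.
Step 5. [(x - 5) + 5 = 1 or -1] the outer +5 inverts by subtracting 5 ⇒ sub: x - 5 = -4 or -6.
Step 6. [x - 5 = -4 or -6] the outer -5 inverts by adding 5 ⇒ sub: x = 1 or -1.

Answer: x ∈ {-1, 1}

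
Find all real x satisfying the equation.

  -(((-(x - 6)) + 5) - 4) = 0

Step 1. [-(((-(x - 6)) + 5) - 4) = 0] flip signs both sides. So neg: ((-(x - 6)) + 5) - 4 = 0.
Step 2. [((-(x - 6)) + 5) - 4 = 0] the outer -4 inverts by adding 4 ⇒ sub: (-(x - 6)) + 5 = 4.
Step 3. [(-(x - 6)) + 5 = 4] 5 comes off first (subtract 5). So sub: -(x - 6) = -1.
Step 4. [-(x - 6) = -1] LHS negated; negate both sides. So neg: x - 6 = 1.
Step 5. [x - 6 = 1] add 6: x sits inside (… - 6) ⇒ sub: x = 7.

Answer: x ∈ {7}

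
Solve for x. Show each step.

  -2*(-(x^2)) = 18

Step 1. [-2*(-(x^2)) = 18] -2·(inner) — divide through by -2 ⇒ div: -(x^2) = -9.
Step 2. [-(x^2) = -9] flip signs both sides ⇒ neg: x^2 = 9.
Step 3. [x^2 = 9] LHS squared, RHS 9 ≥ 0: apply √ (±). So sqrt: x = 3 or -3.

Answer: x ∈ {-3, 3}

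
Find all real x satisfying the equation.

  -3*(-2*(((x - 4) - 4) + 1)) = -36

Step 1. [-3*(-2*(((x - 4) - 4) + 1)) = -36] divide by the outer -3, so div: -2*(((x - 4) - 4) + 1) = 12.
Step 2. [-2*(((x - 4) - 4) + 1) = 12] -2 out front; divide by -2 ⇒ div: ((x - 4) - 4) + 1 = -6.
Step 3. [((x - 4) - 4) + 1 = -6] peel the +1: subtract 1 from each side, so sub: (x - 4) - 4 = -7.
Step 4. [(x - 4) - 4 = -7] 4 comes off first (add 4), so sub: x - 4 = -3.
Step 5. [x - 4 = -3] add 4: x sits inside (… - 4) ⇒ sub: x = 1.

Answer: x ∈ {1}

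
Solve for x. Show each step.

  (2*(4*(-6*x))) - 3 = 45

Step 1. [(2*(4*(-6*x))) - 3 = 45] peel the -3: add 3 from each side. So sub: 2*(4*(-6*x)) = 48.
Step 2. [2*(4*(-6*x)) = 48] LHS = 2·(…); ÷2 both sides. So div: 4*(-6*x) = 24.
Step 3. [4*(-6*x) = 24] divide by the outer 4, so div: -6*x = 6.
Step 4. [-6*x = 6] leading coefficient -6: divide by -6, so div: x = -1.

Answer: x ∈ {-1}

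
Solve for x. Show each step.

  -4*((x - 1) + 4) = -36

Step 1. [-4*((x - 1) + 4) = -36] LHS = -4·(…); ÷-4 both sides. So div: (x - 1) + 4 = 9.
Step 2. [(x - 1) + 4 = 9] the outer +4 inverts by subtracting 4 ⇒ sub: x - 1 = 5.
Step 3. [x - 1 = 5] peel the -1: add 1 from each side, so sub: x = 6.

Answer: x ∈ {6}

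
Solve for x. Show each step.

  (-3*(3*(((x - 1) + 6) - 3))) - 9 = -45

Step 1. [(-3*(3*(((x - 1) + 6) - 3))) - 9 = -45] common factor -3 (LHS and -45) — divide through ⇒ factor: (3*(((x - 1) + 6) - 3)) + 3 = 15.
Step 2. [(3*(((x - 1) + 6) - 3)) + 3 = 15] the outer +3 inverts by subtracting 3, so sub: 3*(((x - 1) + 6) - 3) = 12.
Step 3. [3*(((x - 1) + 6) - 3) = 12] LHS = 3·(…); ÷3 both sides ⇒ div: ((x - 1) + 6) - 3 = 4.
Step 4. [((x - 1) + 6) - 3 = 4] peel the -3: add 3 from each side, so sub: (x - 1) + 6 = 7.
Step 5. [(x - 1) + 6 = 7] +6 is outermost — subtract 6 both sides. So sub: x - 1 = 1.
Step 6. [x - 1 = 1] 1 comes off first (add 1). So sub: x = 2.

Answer: x ∈ {2}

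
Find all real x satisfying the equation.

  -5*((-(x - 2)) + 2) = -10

Step 1. [-5*((-(x - 2)) + 2) = -10] divide by the outer -5 ⇒ div: (-(x - 2)) + 2 = 2.
Step 2. [(-(x - 2)) + 2 = 2] +2 is outermost — subtract 2 both sides ⇒ sub: -(x - 2) = 0.
Step 3. [-(x - 2) = 0] flip signs both sides ⇒ neg: x - 2 = 0.
Step 4. [x - 2 = 0] 2 comes off first (add 2) ⇒ sub: x = 2.

Answer: x ∈ {2}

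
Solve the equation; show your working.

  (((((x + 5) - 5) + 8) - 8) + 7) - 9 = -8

Step 1. [(((((x + 5) - 5) + 8) - 8) + 7) - 9 = -8] add 9: x sits inside (… - 9), so sub: ((((x + 5) - 5) + 8) - 8) + 7 = 1.
Step 2. [((((x + 5) - 5) + 8) - 8) + 7 = 1] +7 is outermost — subtract 7 both sides ⇒ sub: (((x + 5) - 5) + 8) - 8 = -6.
Step 3. [(((x + 5) - 5) + 8) - 8 = -6] the outer -8 inverts by adding 8. So sub: ((x + 5) - 5) + 8 = 2.
Step 4. [((x + 5) - 5) + 8 = 2] the outer +8 inverts by subtracting 8 ⇒ sub: (x + 5) - 5 = -6.
Step 5. [(x + 5) - 5 = -6] peel the -5: add 5 from each side. So sub: x + 5 = -1.
Step 6. [x + 5 = -1] +5 is outermost — subtract 5 both sides, so sub: x = -6.

Answer: x ∈ {-6}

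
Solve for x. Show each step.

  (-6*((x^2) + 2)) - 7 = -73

Step 1. [(-6*((x^2) + 2)) - 7 = -73] add 7: x sits inside (… - 7) ⇒ sub: -6*((x^2) + 2) = -66.
Step 2. [-6*((x^2) + 2) = -66] -6·(inner) — divide through by -6 ⇒ div: (x^2) + 2 = 11.
Step 3. [(x^2) + 2 = 11] subtract 2: x sits inside (… + 2). So sub: x^2 = 9.
Step 4. [x^2 = 9] LHS squared, RHS 9 ≥ 0: apply √ (±) ⇒ sqrt: x = 3 or -3.

Answer: x ∈ {-3, 3}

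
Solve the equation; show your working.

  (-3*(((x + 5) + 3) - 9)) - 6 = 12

Step 1. [(-3*(((x + 5) + 3) - 9)) - 6 = 12] -3 | LHS and -3 | 12: pull -3 out ⇒ factor: (((x + 5) + 3) - 9) + 2 = -4.
Step 2. [(((x + 5) + 3) - 9) + 2 = -4] +2 is outermost — subtract 2 both sides ⇒ sub: ((x + 5) + 3) - 9 = -6.
Step 3. [((x + 5) + 3) - 9 = -6] -9 is outermost — add 9 both sides, so sub: (x + 5) + 3 = 3.
Step 4. [(x + 5) + 3 = 3] +3 is outermost — subtract 3 both sides, so sub: x + 5 = 0.
Step 5. [x + 5 = 0] peel the +5: subtract 5 from each side. So sub: x = -5.

Answer: x ∈ {-5}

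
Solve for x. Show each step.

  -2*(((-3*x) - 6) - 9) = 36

Step 1. [-2*(((-3*x) - 6) - 9) = 36] -2·(inner) — divide through by -2. So div: ((-3*x) - 6) - 9 = -18.
Step 2. [((-3*x) - 6) - 9 = -18] peel the -9: add 9 from each side ⇒ sub: (-3*x) - 6 = -9.
Step 3. [(-3*x) - 6 = -9] 6 comes off first (add 6), so sub: -3*x = -3.
Step 4. [-3*x = -3] LHS = -3·(…); ÷-3 both sides, so div: x = 1.

Answer: x ∈ {1}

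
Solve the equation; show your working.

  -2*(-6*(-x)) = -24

Step 1. [-2*(-6*(-x)) = -24] -2 out front; divide by -2 ⇒ div: -6*(-x) = 12.
Step 2. [-6*(-x) = 12] leading coefficient -6: divide by -6, so div: -x = -2.
Step 3. [-x = -2] flip signs both sides, so neg: x = 2.

Answer: x ∈ {2}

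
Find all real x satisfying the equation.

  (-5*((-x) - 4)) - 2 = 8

Step 1. [(-5*((-x) - 4)) - 2 = 8] add 2: x sits inside (… - 2). So sub: -5*((-x) - 4) = 10.
Step 2. [-5*((-x) - 4) = 10] -5·(inner) — divide through by -5, so div: (-x) - 4 = -2.
Step 3. [(-x) - 4 = -2] 4 comes off first (add 4), so sub: -x = 2.
Step 4. [-x = 2] LHS negated; negate both sides. So neg: x = -2.

Answer: x ∈ {-2}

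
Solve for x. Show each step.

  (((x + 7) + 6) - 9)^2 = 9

Step 1. [(((x + 7) + 6) - 9)^2 = 9] √ both sides: 9 ≥ 0 gives two branches. So sqrt: ((x + 7) + 6) - 9 = 3 or -3.
Step 2. [((x + 7) + 6) - 9 = 3 or -3] add 9: x sits inside (… - 9), so sub: (x + 7) + 6 = 12 or 6.
Step 3. [(x + 7) + 6 = 12 or 6] +6 is outermost — subtract 6 both sides ⇒ sub: x + 7 = 6 or 0.
Step 4. [x + 7 = 6 or 0] subtract 7: x sits inside (… + 7). So sub: x = -1 or -7.

Answer: x ∈ {-7, -1}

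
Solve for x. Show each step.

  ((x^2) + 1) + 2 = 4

Step 1. [((x^2) + 1) + 2 = 4] 2 comes off first (subtract 2). So sub: (x^2) + 1 = 2.
Step 2. [(x^2) + 1 = 2] +1 is outermost — subtract 1 both sides. So sub: x^2 = 1.
Step 3. [x^2 = 1] √ both sides: 1 ≥ 0 gives two branches, so sqrt: x = 1 or -1.

Answer: x ∈ {-1, 1}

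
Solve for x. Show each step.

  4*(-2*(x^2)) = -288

Step 1. [4*(-2*(x^2)) = -288] 4·(inner) — divide through by 4 ⇒ div: -2*(x^2) = -72.
Step 2. [-2*(x^2) = -72] divide by the outer -2, so div: x^2 = 36.
Step 3. [x^2 = 36] 36 ≥ 0, LHS is (·)² — take ±√ ⇒ sqrt: x = 6 or -6.

Answer: x ∈ {-6, 6}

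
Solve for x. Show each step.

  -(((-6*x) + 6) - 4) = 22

Step 1. [-(((-6*x) + 6) - 4) = 22] LHS negated; negate both sides ⇒ neg: ((-6*x) + 6) - 4 = -22.
Step 2. [((-6*x) + 6) - 4 = -22] peel the -4: add 4 from each side. So sub: (-6*x) + 6 = -18.
Step 3. [(-6*x) + 6 = -18] common factor -6 (LHS and -18) — divide through. So factor: x - 1 = 3.
Step 4. [x - 1 = 3] add 1: x sits inside (… - 1). So sub: x = 4.

Answer: x ∈ {4}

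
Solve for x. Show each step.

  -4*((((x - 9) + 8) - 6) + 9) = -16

Step 1. [-4*((((x - 9) + 8) - 6) + 9) = -16] LHS = -4·(…); ÷-4 both sides ⇒ div: (((x - 9) + 8) - 6) + 9 = 4.
Step 2. [(((x - 9) + 8) - 6) + 9 = 4] +9 is outermost — subtract 9 both sides. So sub: ((x - 9) + 8) - 6 = -5.
Step 3. [((x - 9) + 8) - 6 = -5] add 6: x sits inside (… - 6). So sub: (x - 9) + 8 = 1.
Step 4. [(x - 9) + 8 = 1] 8 comes off first (subtract 8) ⇒ sub: x - 9 = -7.
Step 5. [x - 9 = -7] the outer -9 inverts by adding 9. So sub: x = 2.

Answer: x ∈ {2}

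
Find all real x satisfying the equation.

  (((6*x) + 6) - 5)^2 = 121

Step 1. [(((6*x) + 6) - 5)^2 = 121] LHS squared, RHS 121 ≥ 0: apply √ (±), so sqrt: ((6*x) + 6) - 5 = 11 or -11.
Step 2. [((6*x) + 6) - 5 = 11 or -11] add 5: x sits inside (… - 5) ⇒ sub: (6*x) + 6 = 16 or -6.
Step 3. [(6*x) + 6 = 16 or -6] peel the +6: subtract 6 from each side, so sub: 6*x = 10 or -12.
Step 4. [6*x = 10 or -12] 6 out front; divide by 6 ⇒ div: x = 5/3 or -2.

Answer: x ∈ {-2, 5/3}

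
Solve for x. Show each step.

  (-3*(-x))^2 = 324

Step 1. [(-3*(-x))^2 = 324] √ both sides: 324 ≥ 0 gives two branches ⇒ sqrt: -3*(-x) = 18 or -18.
Step 2. [-3*(-x) = 18 or -18] LHS = -3·(…); ÷-3 both sides ⇒ div: -x = -6 or 6.
Step 3. [-x = -6 or 6] leading − — multiply by −1. So neg: x = 6 or -6.

Answer: x ∈ {-6, 6}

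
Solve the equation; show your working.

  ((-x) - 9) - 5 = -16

Step 1. [((-x) - 9) - 5 = -16] 5 comes off first (add 5) ⇒ sub: (-x) - 9 = -11.
Step 2. [(-x) - 9 = -11] peel the -9: add 9 from each side. So sub: -x = -2.
Step 3. [-x = -2] flip signs both sides. So neg: x = 2.

Answer: x ∈ {2}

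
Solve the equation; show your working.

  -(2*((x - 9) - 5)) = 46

Step 1. [-(2*((x - 9) - 5)) = 46] LHS negated; negate both sides. So neg: 2*((x - 9) - 5) = -46.
Step 2. [2*((x - 9) - 5) = -46] 2 out front; divide by 2 ⇒ div: (x - 9) - 5 = -23.
Step 3. [(x - 9) - 5 = -23] 5 comes off first (add 5) ⇒ sub: x - 9 = -18.
Step 4. [x - 9 = -18] 9 comes off first (add 9) ⇒ sub: x = -9.

Answer: x ∈ {-9}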